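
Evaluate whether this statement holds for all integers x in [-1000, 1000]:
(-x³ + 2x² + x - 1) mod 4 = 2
The claim fails at x = 0:
x = 0: LHS = (-0³ + 2·0² + 0 - 1) mod 4 = (-1) mod 4 = 3; 3 = 2 — FAILS

Because a single integer refutes it, the statement is false.

Answer: False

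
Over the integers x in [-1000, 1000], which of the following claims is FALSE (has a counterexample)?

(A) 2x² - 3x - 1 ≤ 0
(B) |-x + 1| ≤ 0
(A) x = -1: LHS = 2·(-1)² - 3·(-1) - 1 = 4; 4 ≤ 0 — FAILS
(B) x = 0: LHS = |-0 + 1| = |1| = 1; 1 ≤ 0 — FAILS

Answer: Both A and B are false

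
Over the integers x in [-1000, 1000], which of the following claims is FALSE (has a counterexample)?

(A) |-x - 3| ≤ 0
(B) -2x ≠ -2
(A) x = 0: LHS = |-0 - 3| = |-3| = 3; 3 ≤ 0 — FAILS
(B) x = 1: LHS = -2·1 = -2; -2 ≠ -2 — FAILS

Answer: Both A and B are false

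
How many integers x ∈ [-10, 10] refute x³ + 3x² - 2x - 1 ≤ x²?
Counterexamples in [-10, 10]: {-2, -1, 2, 3, 4, 5, 6, 7, 8, 9, 10}.

Counting them gives 11 values.

Answer: 11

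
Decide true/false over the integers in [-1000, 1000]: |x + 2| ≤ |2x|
The claim fails at x = 0:
x = 0: LHS = |0 + 2| = |2| = 2, RHS = |2·0| = |0| = 0; 2 ≤ 0 — FAILS

Because a single integer refutes it, the statement is false.

Answer: False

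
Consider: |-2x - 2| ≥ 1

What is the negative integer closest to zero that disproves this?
Testing negative integers from -1 downward:
x = -1: LHS = |-2·(-1) - 2| = |0| = 0; 0 ≥ 1 — FAILS  ← closest negative counterexample to 0

Answer: x = -1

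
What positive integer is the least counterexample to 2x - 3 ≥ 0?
Testing positive integers:
x = 1: LHS = 2·1 - 3 = -1; -1 ≥ 0 — FAILS  ← smallest positive counterexample

Answer: x = 1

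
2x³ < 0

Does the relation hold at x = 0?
x = 0: LHS = 2·0³ = 0; 0 < 0 — FAILS

The relation fails at x = 0, so x = 0 is a counterexample.

Answer: No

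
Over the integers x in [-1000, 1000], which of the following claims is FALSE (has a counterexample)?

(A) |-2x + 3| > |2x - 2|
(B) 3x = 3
(A) x = 2: LHS = |-2·2 + 3| = |-1| = 1, RHS = |2·2 - 2| = |2| = 2; 1 > 2 — FAILS
(B) x = 0: LHS = 3·0 = 0; 0 = 3 — FAILS

Answer: Both A and B are false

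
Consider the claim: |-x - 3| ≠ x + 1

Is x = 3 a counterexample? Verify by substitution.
Substitute x = 3 into the relation:
x = 3: LHS = |-3 - 3| = |-6| = 6, RHS = 3 + 1 = 4; 6 ≠ 4 — holds

The relation holds at x = 3, so it is not a counterexample.

Answer: No, x = 3 is not a counterexample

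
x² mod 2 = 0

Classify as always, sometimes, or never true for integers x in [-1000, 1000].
Holds at x = 0: LHS = (0²) mod 2 = 0 mod 2 = 0; 0 = 0 — holds
Fails at x = 1: LHS = (1²) mod 2 = 1 mod 2 = 1; 1 = 0 — FAILS
It is satisfied by some integers in the range but not all.

Answer: Sometimes true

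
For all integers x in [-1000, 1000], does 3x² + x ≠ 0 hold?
The claim fails at x = 0:
x = 0: LHS = 3·0² + 0 = 0; 0 ≠ 0 — FAILS

Because a single integer refutes it, the statement is false.

Answer: False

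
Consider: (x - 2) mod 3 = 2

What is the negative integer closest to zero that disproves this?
Testing negative integers from -1 downward:
x = -1: LHS = ((-1) - 2) mod 3 = (-3) mod 3 = 0; 0 = 2 — FAILS  ← closest negative counterexample to 0

Answer: x = -1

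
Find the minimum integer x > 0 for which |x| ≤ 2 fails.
Testing positive integers:
x = 1: LHS = |1| = 1; 1 ≤ 2 — holds
x = 2: LHS = |2| = 2; 2 ≤ 2 — holds
x = 3: LHS = |3| = 3; 3 ≤ 2 — FAILS  ← smallest positive counterexample

Answer: x = 3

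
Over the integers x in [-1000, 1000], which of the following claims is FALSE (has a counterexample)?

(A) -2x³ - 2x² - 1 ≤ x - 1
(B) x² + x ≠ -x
(A) x = -1: LHS = -2·(-1)³ - 2·(-1)² - 1 = -1, RHS = (-1) - 1 = -2; -1 ≤ -2 — FAILS
(B) x = 0: LHS = 0² + 0 = 0, RHS = -0 = 0; 0 ≠ 0 — FAILS

Answer: Both A and B are false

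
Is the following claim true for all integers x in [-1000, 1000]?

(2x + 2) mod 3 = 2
The claim fails at x = 1:
x = 1: LHS = (2·1 + 2) mod 3 = 4 mod 3 = 1; 1 = 2 — FAILS

Because a single integer refutes it, the statement is false.

Answer: False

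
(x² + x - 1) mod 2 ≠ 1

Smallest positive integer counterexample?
Testing positive integers:
x = 1: LHS = (1² + 1 - 1) mod 2 = 1 mod 2 = 1; 1 ≠ 1 — FAILS  ← smallest positive counterexample

Answer: x = 1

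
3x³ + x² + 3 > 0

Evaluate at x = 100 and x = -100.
x = 100: LHS = 3·100³ + 100² + 3 = 3010003; 3010003 > 0 — holds
x = -100: LHS = 3·(-100)³ + (-100)² + 3 = -2989997; -2989997 > 0 — FAILS

Answer: Partially: holds for x = 100, fails for x = -100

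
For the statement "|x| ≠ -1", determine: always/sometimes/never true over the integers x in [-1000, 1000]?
An absolute value is never negative, so the left side is ≥ 0 for every x, while the right side is -1. Tightest case in [-1000, 1000] is x = 0:
x = 0: LHS = |0| = 0; 0 ≠ -1 — holds
Hence LHS − RHS is never 0, i.e. the two sides are never equal, so the relation holds for every integer in [-1000, 1000].

No counterexample exists.

Answer: Always true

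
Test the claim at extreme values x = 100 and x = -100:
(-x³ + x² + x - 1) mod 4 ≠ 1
x = 100: LHS = (-100³ + 100² + 100 - 1) mod 4 = (-989901) mod 4 = 3; 3 ≠ 1 — holds
x = -100: LHS = (-(-100)³ + (-100)² + (-100) - 1) mod 4 = 1009899 mod 4 = 3; 3 ≠ 1 — holds

Answer: Yes, holds for both x = 100 and x = -100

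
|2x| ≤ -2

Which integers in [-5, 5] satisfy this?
An absolute value is never negative, so the left side is ≥ 0 for every x, while the right side is -2. Tightest case in [-5, 5] is x = 0:
x = 0: LHS = |2·0| = |0| = 0; 0 ≤ -2 — FAILS
Hence LHS − RHS is never zero or negative, i.e. LHS > RHS throughout, so the claimed relation (≤) fails for every integer in [-5, 5].

Answer: None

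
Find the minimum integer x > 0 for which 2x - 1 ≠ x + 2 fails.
Testing positive integers:
x = 1: LHS = 2·1 - 1 = 1, RHS = 1 + 2 = 3; 1 ≠ 3 — holds
x = 2: LHS = 2·2 - 1 = 3, RHS = 2 + 2 = 4; 3 ≠ 4 — holds
x = 3: LHS = 2·3 - 1 = 5, RHS = 3 + 2 = 5; 5 ≠ 5 — FAILS  ← smallest positive counterexample

Answer: x = 3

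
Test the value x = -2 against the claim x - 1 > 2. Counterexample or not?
Substitute x = -2 into the relation:
x = -2: LHS = (-2) - 1 = -3; -3 > 2 — FAILS

Since the claim fails at x = -2, this value is a counterexample.

Answer: Yes, x = -2 is a counterexample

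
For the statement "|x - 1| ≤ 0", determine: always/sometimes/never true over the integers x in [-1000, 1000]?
Holds at x = 1: LHS = |1 - 1| = |0| = 0; 0 ≤ 0 — holds
Fails at x = 0: LHS = |0 - 1| = |-1| = 1; 1 ≤ 0 — FAILS
It is satisfied by some integers in the range but not all.

Answer: Sometimes true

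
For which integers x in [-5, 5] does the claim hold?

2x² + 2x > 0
Holds for: {-5, -4, -3, -2, 1, 2, 3, 4, 5}
Fails for: {-1, 0}

Answer: {-5, -4, -3, -2, 1, 2, 3, 4, 5}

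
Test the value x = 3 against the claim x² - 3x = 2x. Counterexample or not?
Substitute x = 3 into the relation:
x = 3: LHS = 3² - 3·3 = 0, RHS = 2·3 = 6; 0 = 6 — FAILS

Since the claim fails at x = 3, this value is a counterexample.

Answer: Yes, x = 3 is a counterexample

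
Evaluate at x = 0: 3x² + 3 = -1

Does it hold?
x = 0: LHS = 3·0² + 3 = 3; 3 = -1 — FAILS

The relation fails at x = 0, so x = 0 is a counterexample.

Answer: No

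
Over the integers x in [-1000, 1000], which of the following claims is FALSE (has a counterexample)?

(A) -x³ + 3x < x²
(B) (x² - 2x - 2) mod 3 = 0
(A) x = 0: LHS = -0³ + 3·0 = 0, RHS = 0² = 0; 0 < 0 — FAILS
(B) x = 0: LHS = (0² - 2·0 - 2) mod 3 = (-2) mod 3 = 1; 1 = 0 — FAILS

Answer: Both A and B are false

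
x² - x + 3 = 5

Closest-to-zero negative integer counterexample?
Testing negative integers from -1 downward:
x = -1: LHS = (-1)² - (-1) + 3 = 5; 5 = 5 — holds
x = -2: LHS = (-2)² - (-2) + 3 = 9; 9 = 5 — FAILS  ← closest negative counterexample to 0

Answer: x = -2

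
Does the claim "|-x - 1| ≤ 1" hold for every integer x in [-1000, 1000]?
The claim fails at x = 1:
x = 1: LHS = |-1 - 1| = |-2| = 2; 2 ≤ 1 — FAILS

Because a single integer refutes it, the statement is false.

Answer: False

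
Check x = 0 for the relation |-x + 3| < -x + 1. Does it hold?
x = 0: LHS = |-0 + 3| = |3| = 3, RHS = -0 + 1 = 1; 3 < 1 — FAILS

The relation fails at x = 0, so x = 0 is a counterexample.

Answer: No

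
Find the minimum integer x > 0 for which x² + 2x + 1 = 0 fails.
Testing positive integers:
x = 1: LHS = 1² + 2·1 + 1 = 4; 4 = 0 — FAILS  ← smallest positive counterexample

Answer: x = 1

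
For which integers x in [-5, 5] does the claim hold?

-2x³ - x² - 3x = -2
Track d = LHS − RHS over the integers in [-5, 5]. Equality would need d = 0, but d changes sign only between consecutive integers, jumping over 0:
x = 0: LHS = -2·0³ - 0² - 3·0 = 0; 0 = -2 — FAILS  (d = 2)
x = 1: LHS = -2·1³ - 1² - 3·1 = -6; -6 = -2 — FAILS  (d = -4)
Away from these crossings d keeps a constant sign, and checking every integer in [-5, 5] confirms d ≠ 0 throughout. Hence the two sides are never equal, so the claimed relation (=) fails for every integer in [-5, 5].

Answer: None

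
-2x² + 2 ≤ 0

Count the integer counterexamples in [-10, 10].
Counterexamples in [-10, 10]: {0}.

Counting them gives 1 values.

Answer: 1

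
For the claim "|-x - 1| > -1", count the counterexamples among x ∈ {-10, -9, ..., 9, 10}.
An absolute value is never negative, so the left side is ≥ 0 for every x, while the right side is -1. Tightest case in [-10, 10] is x = -1:
x = -1: LHS = |-(-1) - 1| = |0| = 0; 0 > -1 — holds
Hence LHS − RHS is never zero or negative, i.e. LHS > RHS throughout, so the relation holds for every integer in [-10, 10].

No counterexample appears in that range.

Answer: 0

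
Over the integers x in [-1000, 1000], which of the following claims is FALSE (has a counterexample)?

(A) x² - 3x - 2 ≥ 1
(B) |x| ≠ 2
(A) x = 0: LHS = 0² - 3·0 - 2 = -2; -2 ≥ 1 — FAILS
(B) x = 2: LHS = |2| = 2; 2 ≠ 2 — FAILS

Answer: Both A and B are false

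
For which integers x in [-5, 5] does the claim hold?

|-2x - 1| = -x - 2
Over all integers in [-5, 5], LHS − RHS is always positive; it is smallest at x = -1, where it equals 2:
x = -1: LHS = |-2·(-1) - 1| = |1| = 1, RHS = -(-1) - 2 = -1; 1 = -1 — FAILS
At the ends of the range:
x = -5: LHS = |-2·(-5) - 1| = |9| = 9, RHS = -(-5) - 2 = 3; 9 = 3 — FAILS
x = 5: LHS = |-2·5 - 1| = |-11| = 11, RHS = -5 - 2 = -7; 11 = -7 — FAILS
Hence LHS − RHS is never 0, i.e. the two sides are never equal, so the claimed relation (=) fails for every integer in [-5, 5].

Answer: None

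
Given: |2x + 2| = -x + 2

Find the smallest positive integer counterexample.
Testing positive integers:
x = 1: LHS = |2·1 + 2| = |4| = 4, RHS = -1 + 2 = 1; 4 = 1 — FAILS  ← smallest positive counterexample

Answer: x = 1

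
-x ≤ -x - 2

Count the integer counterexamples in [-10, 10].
Counterexamples in [-10, 10]: {-10, -9, -8, -7, -6, -5, -4, -3, -2, -1, 0, 1, 2, 3, 4, 5, 6, 7, 8, 9, 10}.

Counting them gives 21 values.

Answer: 21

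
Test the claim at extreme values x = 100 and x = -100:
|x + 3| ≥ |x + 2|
x = 100: LHS = |100 + 3| = |103| = 103, RHS = |100 + 2| = |102| = 102; 103 ≥ 102 — holds
x = -100: LHS = |(-100) + 3| = |-97| = 97, RHS = |(-100) + 2| = |-98| = 98; 97 ≥ 98 — FAILS

Answer: Partially: holds for x = 100, fails for x = -100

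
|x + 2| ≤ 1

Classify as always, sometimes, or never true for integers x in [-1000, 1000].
Holds at x = -1: LHS = |(-1) + 2| = |1| = 1; 1 ≤ 1 — holds
Fails at x = 0: LHS = |0 + 2| = |2| = 2; 2 ≤ 1 — FAILS
It is satisfied by some integers in the range but not all.

Answer: Sometimes true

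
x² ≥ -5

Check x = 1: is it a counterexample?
Substitute x = 1 into the relation:
x = 1: LHS = 1² = 1; 1 ≥ -5 — holds

The relation holds at x = 1, so it is not a counterexample.

Answer: No, x = 1 is not a counterexample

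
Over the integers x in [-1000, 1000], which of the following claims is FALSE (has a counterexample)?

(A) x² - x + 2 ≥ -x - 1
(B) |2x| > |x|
(A) Over all integers in [-1000, 1000], LHS − RHS is smallest at x = 0, where it equals 3:
x = 0: LHS = 0² - 0 + 2 = 2, RHS = -0 - 1 = -1; 2 ≥ -1 — holds
At the ends of the range:
x = -1000: LHS = (-1000)² - (-1000) + 2 = 1001002, RHS = -(-1000) - 1 = 999; 1001002 ≥ 999 — holds
x = 1000: LHS = 1000² - 1000 + 2 = 999002, RHS = -1000 - 1 = -1001; 999002 ≥ -1001 — holds
Hence LHS − RHS is never negative, i.e. LHS ≥ RHS throughout, so the relation holds for every integer in [-1000, 1000].

(B) x = 0: LHS = |2·0| = |0| = 0, RHS = |0| = 0; 0 > 0 — FAILS

Only (B) has a counterexample.

Answer: B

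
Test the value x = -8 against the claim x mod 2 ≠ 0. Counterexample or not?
Substitute x = -8 into the relation:
x = -8: LHS = (-8) mod 2 = 0; 0 ≠ 0 — FAILS

Since the claim fails at x = -8, this value is a counterexample.

Answer: Yes, x = -8 is a counterexample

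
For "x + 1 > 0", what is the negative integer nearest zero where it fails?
Testing negative integers from -1 downward:
x = -1: LHS = (-1) + 1 = 0; 0 > 0 — FAILS  ← closest negative counterexample to 0

Answer: x = -1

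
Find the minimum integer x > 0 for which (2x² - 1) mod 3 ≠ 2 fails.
Testing positive integers:
x = 1: LHS = (2·1² - 1) mod 3 = 1 mod 3 = 1; 1 ≠ 2 — holds
x = 2: LHS = (2·2² - 1) mod 3 = 7 mod 3 = 1; 1 ≠ 2 — holds
x = 3: LHS = (2·3² - 1) mod 3 = 17 mod 3 = 2; 2 ≠ 2 — FAILS  ← smallest positive counterexample

Answer: x = 3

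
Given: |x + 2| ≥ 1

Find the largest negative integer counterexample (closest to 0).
Testing negative integers from -1 downward:
x = -1: LHS = |(-1) + 2| = |1| = 1; 1 ≥ 1 — holds
x = -2: LHS = |(-2) + 2| = |0| = 0; 0 ≥ 1 — FAILS  ← closest negative counterexample to 0

Answer: x = -2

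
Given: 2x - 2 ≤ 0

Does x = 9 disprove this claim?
Substitute x = 9 into the relation:
x = 9: LHS = 2·9 - 2 = 16; 16 ≤ 0 — FAILS

Since the claim fails at x = 9, this value is a counterexample.

Answer: Yes, x = 9 is a counterexample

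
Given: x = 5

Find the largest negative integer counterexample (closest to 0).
Testing negative integers from -1 downward:
x = -1: -1 = 5 — FAILS  ← closest negative counterexample to 0

Answer: x = -1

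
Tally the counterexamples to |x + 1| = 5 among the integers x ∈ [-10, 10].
Counterexamples in [-10, 10]: {-10, -9, -8, -7, -5, -4, -3, -2, -1, 0, 1, 2, 3, 5, 6, 7, 8, 9, 10}.

Counting them gives 19 values.

Answer: 19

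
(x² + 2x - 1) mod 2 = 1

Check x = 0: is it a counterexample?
Substitute x = 0 into the relation:
x = 0: LHS = (0² + 2·0 - 1) mod 2 = (-1) mod 2 = 1; 1 = 1 — holds

The claim holds here, so x = 0 is not a counterexample. (A counterexample exists elsewhere, e.g. x = 1.)

Answer: No, x = 0 is not a counterexample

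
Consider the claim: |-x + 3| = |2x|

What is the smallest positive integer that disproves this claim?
Testing positive integers:
x = 1: LHS = |-1 + 3| = |2| = 2, RHS = |2·1| = |2| = 2; 2 = 2 — holds
x = 2: LHS = |-2 + 3| = |1| = 1, RHS = |2·2| = |4| = 4; 1 = 4 — FAILS  ← smallest positive counterexample

Answer: x = 2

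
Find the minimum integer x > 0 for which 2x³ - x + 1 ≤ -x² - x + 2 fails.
Testing positive integers:
x = 1: LHS = 2·1³ - 1 + 1 = 2, RHS = -1² - 1 + 2 = 0; 2 ≤ 0 — FAILS  ← smallest positive counterexample

Answer: x = 1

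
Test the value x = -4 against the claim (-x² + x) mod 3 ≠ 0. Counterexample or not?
Substitute x = -4 into the relation:
x = -4: LHS = (-(-4)² + (-4)) mod 3 = (-20) mod 3 = 1; 1 ≠ 0 — holds

The claim holds here, so x = -4 is not a counterexample. (A counterexample exists elsewhere, e.g. x = 0.)

Answer: No, x = -4 is not a counterexample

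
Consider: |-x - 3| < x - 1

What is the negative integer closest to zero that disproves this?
Testing negative integers from -1 downward:
x = -1: LHS = |-(-1) - 3| = |-2| = 2, RHS = (-1) - 1 = -2; 2 < -2 — FAILS  ← closest negative counterexample to 0

Answer: x = -1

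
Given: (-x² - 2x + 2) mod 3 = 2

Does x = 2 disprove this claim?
Substitute x = 2 into the relation:
x = 2: LHS = (-2² - 2·2 + 2) mod 3 = (-6) mod 3 = 0; 0 = 2 — FAILS

Since the claim fails at x = 2, this value is a counterexample.

Answer: Yes, x = 2 is a counterexample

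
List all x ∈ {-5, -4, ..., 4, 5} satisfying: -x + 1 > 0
Holds for: {-5, -4, -3, -2, -1, 0}
Fails for: {1, 2, 3, 4, 5}

Answer: {-5, -4, -3, -2, -1, 0}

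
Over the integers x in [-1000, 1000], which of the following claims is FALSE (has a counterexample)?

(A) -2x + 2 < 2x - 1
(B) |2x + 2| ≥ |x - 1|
(A) x = 0: LHS = -2·0 + 2 = 2, RHS = 2·0 - 1 = -1; 2 < -1 — FAILS
(B) x = -1: LHS = |2·(-1) + 2| = |0| = 0, RHS = |(-1) - 1| = |-2| = 2; 0 ≥ 2 — FAILS

Answer: Both A and B are false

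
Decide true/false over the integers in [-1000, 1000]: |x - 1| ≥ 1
The claim fails at x = 1:
x = 1: LHS = |1 - 1| = |0| = 0; 0 ≥ 1 — FAILS

Because a single integer refutes it, the statement is false.

Answer: False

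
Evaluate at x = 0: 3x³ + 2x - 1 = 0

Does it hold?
x = 0: LHS = 3·0³ + 2·0 - 1 = -1; -1 = 0 — FAILS

The relation fails at x = 0, so x = 0 is a counterexample.

Answer: No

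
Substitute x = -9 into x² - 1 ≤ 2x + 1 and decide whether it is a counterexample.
Substitute x = -9 into the relation:
x = -9: LHS = (-9)² - 1 = 80, RHS = 2·(-9) + 1 = -17; 80 ≤ -17 — FAILS

Since the claim fails at x = -9, this value is a counterexample.

Answer: Yes, x = -9 is a counterexample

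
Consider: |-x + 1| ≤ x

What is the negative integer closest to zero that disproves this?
Testing negative integers from -1 downward:
x = -1: LHS = |-(-1) + 1| = |2| = 2; 2 ≤ -1 — FAILS  ← closest negative counterexample to 0

Answer: x = -1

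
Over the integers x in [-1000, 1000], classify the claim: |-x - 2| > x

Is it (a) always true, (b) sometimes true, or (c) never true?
Over all integers in [-1000, 1000], LHS − RHS is smallest at x = 0, where it equals 2:
x = 0: LHS = |-0 - 2| = |-2| = 2; 2 > 0 — holds
At the ends of the range:
x = -1000: LHS = |-(-1000) - 2| = |998| = 998; 998 > -1000 — holds
x = 1000: LHS = |-1000 - 2| = |-1002| = 1002; 1002 > 1000 — holds
Hence LHS − RHS is never zero or negative, i.e. LHS > RHS throughout, so the relation holds for every integer in [-1000, 1000].

No counterexample exists.

Answer: Always true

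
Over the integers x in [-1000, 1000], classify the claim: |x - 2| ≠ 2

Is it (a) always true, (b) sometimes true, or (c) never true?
Holds at x = 1: LHS = |1 - 2| = |-1| = 1; 1 ≠ 2 — holds
Fails at x = 0: LHS = |0 - 2| = |-2| = 2; 2 ≠ 2 — FAILS
It is satisfied by some integers in the range but not all.

Answer: Sometimes true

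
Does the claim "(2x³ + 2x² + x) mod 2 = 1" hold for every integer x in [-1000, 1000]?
The claim fails at x = 0:
x = 0: LHS = (2·0³ + 2·0² + 0) mod 2 = 0 mod 2 = 0; 0 = 1 — FAILS

Because a single integer refutes it, the statement is false.

Answer: False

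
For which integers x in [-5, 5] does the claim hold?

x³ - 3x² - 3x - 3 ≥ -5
Holds for: {-1, 0, 4, 5}
Fails for: {-5, -4, -3, -2, 1, 2, 3}

Answer: {-1, 0, 4, 5}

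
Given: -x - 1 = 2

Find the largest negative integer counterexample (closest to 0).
Testing negative integers from -1 downward:
x = -1: LHS = -(-1) - 1 = 0; 0 = 2 — FAILS  ← closest negative counterexample to 0

Answer: x = -1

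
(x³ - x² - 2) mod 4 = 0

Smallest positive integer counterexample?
Testing positive integers:
x = 1: LHS = (1³ - 1² - 2) mod 4 = (-2) mod 4 = 2; 2 = 0 — FAILS  ← smallest positive counterexample

Answer: x = 1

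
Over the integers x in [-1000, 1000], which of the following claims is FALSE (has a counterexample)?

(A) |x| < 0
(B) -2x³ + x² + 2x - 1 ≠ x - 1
(A) x = 0: LHS = |0| = 0; 0 < 0 — FAILS
(B) x = 0: LHS = -2·0³ + 0² + 2·0 - 1 = -1, RHS = 0 - 1 = -1; -1 ≠ -1 — FAILS

Answer: Both A and B are false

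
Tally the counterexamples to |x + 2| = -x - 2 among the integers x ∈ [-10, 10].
Counterexamples in [-10, 10]: {-1, 0, 1, 2, 3, 4, 5, 6, 7, 8, 9, 10}.

Counting them gives 12 values.

Answer: 12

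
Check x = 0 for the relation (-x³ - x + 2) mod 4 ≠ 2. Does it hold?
x = 0: LHS = (-0³ - 0 + 2) mod 4 = 2 mod 4 = 2; 2 ≠ 2 — FAILS

The relation fails at x = 0, so x = 0 is a counterexample.

Answer: No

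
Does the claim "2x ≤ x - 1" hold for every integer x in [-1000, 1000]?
The claim fails at x = 0:
x = 0: LHS = 2·0 = 0, RHS = 0 - 1 = -1; 0 ≤ -1 — FAILS

Because a single integer refutes it, the statement is false.

Answer: False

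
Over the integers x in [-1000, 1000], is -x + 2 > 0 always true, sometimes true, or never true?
Holds at x = 0: LHS = -0 + 2 = 2; 2 > 0 — holds
Fails at x = 2: LHS = -2 + 2 = 0; 0 > 0 — FAILS
It is satisfied by some integers in the range but not all.

Answer: Sometimes true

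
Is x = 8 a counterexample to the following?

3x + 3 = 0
Substitute x = 8 into the relation:
x = 8: LHS = 3·8 + 3 = 27; 27 = 0 — FAILS

Since the claim fails at x = 8, this value is a counterexample.

Answer: Yes, x = 8 is a counterexample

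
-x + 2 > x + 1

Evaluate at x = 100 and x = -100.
x = 100: LHS = -100 + 2 = -98, RHS = 100 + 1 = 101; -98 > 101 — FAILS
x = -100: LHS = -(-100) + 2 = 102, RHS = (-100) + 1 = -99; 102 > -99 — holds

Answer: Partially: fails for x = 100, holds for x = -100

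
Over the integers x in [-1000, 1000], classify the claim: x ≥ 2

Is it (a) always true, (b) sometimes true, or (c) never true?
Holds at x = 2: 2 ≥ 2 — holds
Fails at x = 0: 0 ≥ 2 — FAILS
It is satisfied by some integers in the range but not all.

Answer: Sometimes true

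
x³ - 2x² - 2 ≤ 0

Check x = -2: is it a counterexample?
Substitute x = -2 into the relation:
x = -2: LHS = (-2)³ - 2·(-2)² - 2 = -18; -18 ≤ 0 — holds

The claim holds here, so x = -2 is not a counterexample. (A counterexample exists elsewhere, e.g. x = 3.)

Answer: No, x = -2 is not a counterexample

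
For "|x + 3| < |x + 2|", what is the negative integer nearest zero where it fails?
Testing negative integers from -1 downward:
x = -1: LHS = |(-1) + 3| = |2| = 2, RHS = |(-1) + 2| = |1| = 1; 2 < 1 — FAILS  ← closest negative counterexample to 0

Answer: x = -1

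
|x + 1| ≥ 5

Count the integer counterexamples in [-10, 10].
Counterexamples in [-10, 10]: {-5, -4, -3, -2, -1, 0, 1, 2, 3}.

Counting them gives 9 values.

Answer: 9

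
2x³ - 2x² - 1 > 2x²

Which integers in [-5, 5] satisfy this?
Holds for: {3, 4, 5}
Fails for: {-5, -4, -3, -2, -1, 0, 1, 2}

Answer: {3, 4, 5}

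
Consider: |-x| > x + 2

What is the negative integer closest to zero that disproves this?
Testing negative integers from -1 downward:
x = -1: LHS = |-(-1)| = |1| = 1, RHS = (-1) + 2 = 1; 1 > 1 — FAILS  ← closest negative counterexample to 0

Answer: x = -1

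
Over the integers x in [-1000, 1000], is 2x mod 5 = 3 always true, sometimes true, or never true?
Holds at x = -1: LHS = (2·(-1)) mod 5 = (-2) mod 5 = 3; 3 = 3 — holds
Fails at x = 0: LHS = (2·0) mod 5 = 0 mod 5 = 0; 0 = 3 — FAILS
It is satisfied by some integers in the range but not all.

Answer: Sometimes true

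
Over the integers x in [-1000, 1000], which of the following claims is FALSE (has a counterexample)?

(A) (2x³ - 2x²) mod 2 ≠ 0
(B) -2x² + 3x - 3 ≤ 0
(A) x = 0: LHS = (2·0³ - 2·0²) mod 2 = 0 mod 2 = 0; 0 ≠ 0 — FAILS

(B) Over all integers in [-1000, 1000], LHS − RHS is largest at x = 1, where it equals -2:
x = 1: LHS = -2·1² + 3·1 - 3 = -2; -2 ≤ 0 — holds
At the ends of the range:
x = -1000: LHS = -2·(-1000)² + 3·(-1000) - 3 = -2003003; -2003003 ≤ 0 — holds
x = 1000: LHS = -2·1000² + 3·1000 - 3 = -1997003; -1997003 ≤ 0 — holds
Hence LHS − RHS is never positive, i.e. LHS ≤ RHS throughout, so the relation holds for every integer in [-1000, 1000].

Only (A) has a counterexample.

Answer: A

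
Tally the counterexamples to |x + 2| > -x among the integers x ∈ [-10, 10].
Counterexamples in [-10, 10]: {-10, -9, -8, -7, -6, -5, -4, -3, -2, -1}.

Counting them gives 10 values.

Answer: 10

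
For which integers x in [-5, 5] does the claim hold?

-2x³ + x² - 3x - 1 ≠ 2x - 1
Holds for: {-5, -4, -3, -2, -1, 1, 2, 3, 4, 5}
Fails for: {0}

Answer: {-5, -4, -3, -2, -1, 1, 2, 3, 4, 5}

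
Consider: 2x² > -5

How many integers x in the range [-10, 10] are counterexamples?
Over all integers in [-10, 10], LHS − RHS is smallest at x = 0, where it equals 5:
x = 0: LHS = 2·0² = 0; 0 > -5 — holds
At the ends of the range:
x = -10: LHS = 2·(-10)² = 200; 200 > -5 — holds
x = 10: LHS = 2·10² = 200; 200 > -5 — holds
Hence LHS − RHS is never zero or negative, i.e. LHS > RHS throughout, so the relation holds for every integer in [-10, 10].

No counterexample appears in that range.

Answer: 0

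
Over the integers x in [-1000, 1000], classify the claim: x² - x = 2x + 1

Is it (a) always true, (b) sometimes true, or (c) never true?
Track d = LHS − RHS over the integers in [-1000, 1000]. Equality would need d = 0, but d changes sign only between consecutive integers, jumping over 0:
x = -1: LHS = (-1)² - (-1) = 2, RHS = 2·(-1) + 1 = -1; 2 = -1 — FAILS  (d = 3)
x = 0: LHS = 0² - 0 = 0, RHS = 2·0 + 1 = 1; 0 = 1 — FAILS  (d = -1)
x = 3: LHS = 3² - 3 = 6, RHS = 2·3 + 1 = 7; 6 = 7 — FAILS  (d = -1)
x = 4: LHS = 4² - 4 = 12, RHS = 2·4 + 1 = 9; 12 = 9 — FAILS  (d = 3)
Away from these crossings d keeps a constant sign, and checking every integer in [-1000, 1000] confirms d ≠ 0 throughout. Hence the two sides are never equal, so the claimed relation (=) fails for every integer in [-1000, 1000].

No integer in the range satisfies it.

Answer: Never true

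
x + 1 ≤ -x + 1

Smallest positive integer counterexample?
Testing positive integers:
x = 1: LHS = 1 + 1 = 2, RHS = -1 + 1 = 0; 2 ≤ 0 — FAILS  ← smallest positive counterexample

Answer: x = 1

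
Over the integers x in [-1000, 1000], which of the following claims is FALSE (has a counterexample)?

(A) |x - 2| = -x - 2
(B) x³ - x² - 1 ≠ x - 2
(A) x = 0: LHS = |0 - 2| = |-2| = 2, RHS = -0 - 2 = -2; 2 = -2 — FAILS
(B) x = 1: LHS = 1³ - 1² - 1 = -1, RHS = 1 - 2 = -1; -1 ≠ -1 — FAILS

Answer: Both A and B are false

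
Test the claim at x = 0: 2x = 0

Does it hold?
x = 0: LHS = 2·0 = 0; 0 = 0 — holds

The relation is satisfied at x = 0.

Answer: Yes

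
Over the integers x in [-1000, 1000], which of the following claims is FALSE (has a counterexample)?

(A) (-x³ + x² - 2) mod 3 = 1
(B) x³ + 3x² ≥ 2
(A) x = -1: LHS = (-(-1)³ + (-1)² - 2) mod 3 = 0 mod 3 = 0; 0 = 1 — FAILS
(B) x = 0: LHS = 0³ + 3·0² = 0; 0 ≥ 2 — FAILS

Answer: Both A and B are false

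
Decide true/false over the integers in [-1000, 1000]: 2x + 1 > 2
The claim fails at x = 0:
x = 0: LHS = 2·0 + 1 = 1; 1 > 2 — FAILS

Because a single integer refutes it, the statement is false.

Answer: False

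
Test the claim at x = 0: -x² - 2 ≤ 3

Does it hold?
x = 0: LHS = -0² - 2 = -2; -2 ≤ 3 — holds

The relation is satisfied at x = 0.

Answer: Yes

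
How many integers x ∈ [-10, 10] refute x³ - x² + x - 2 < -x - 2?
Counterexamples in [-10, 10]: {0, 1, 2, 3, 4, 5, 6, 7, 8, 9, 10}.

Counting them gives 11 values.

Answer: 11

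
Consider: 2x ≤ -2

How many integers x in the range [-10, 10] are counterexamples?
Counterexamples in [-10, 10]: {0, 1, 2, 3, 4, 5, 6, 7, 8, 9, 10}.

Counting them gives 11 values.

Answer: 11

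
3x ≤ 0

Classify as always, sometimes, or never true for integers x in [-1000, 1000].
Holds at x = 0: LHS = 3·0 = 0; 0 ≤ 0 — holds
Fails at x = 1: LHS = 3·1 = 3; 3 ≤ 0 — FAILS
It is satisfied by some integers in the range but not all.

Answer: Sometimes true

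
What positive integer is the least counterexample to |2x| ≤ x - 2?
Testing positive integers:
x = 1: LHS = |2·1| = |2| = 2, RHS = 1 - 2 = -1; 2 ≤ -1 — FAILS  ← smallest positive counterexample

Answer: x = 1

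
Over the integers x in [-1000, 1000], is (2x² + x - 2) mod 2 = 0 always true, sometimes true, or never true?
Holds at x = 0: LHS = (2·0² + 0 - 2) mod 2 = (-2) mod 2 = 0; 0 = 0 — holds
Fails at x = 1: LHS = (2·1² + 1 - 2) mod 2 = 1 mod 2 = 1; 1 = 0 — FAILS
It is satisfied by some integers in the range but not all.

Answer: Sometimes true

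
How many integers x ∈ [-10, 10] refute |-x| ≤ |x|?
Over all integers in [-10, 10], LHS − RHS is largest at x = 0, where it equals 0:
x = 0: LHS = |-0| = |0| = 0, RHS = |0| = 0; 0 ≤ 0 — holds
At the ends of the range:
x = -10: LHS = |-(-10)| = |10| = 10, RHS = |-10| = 10; 10 ≤ 10 — holds
x = 10: LHS = |-10| = 10, RHS = |10| = 10; 10 ≤ 10 — holds
Hence LHS − RHS is never positive, i.e. LHS ≤ RHS throughout, so the relation holds for every integer in [-10, 10].

No counterexample appears in that range.

Answer: 0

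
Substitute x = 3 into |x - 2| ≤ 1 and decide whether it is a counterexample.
Substitute x = 3 into the relation:
x = 3: LHS = |3 - 2| = |1| = 1; 1 ≤ 1 — holds

The claim holds here, so x = 3 is not a counterexample. (A counterexample exists elsewhere, e.g. x = 0.)

Answer: No, x = 3 is not a counterexample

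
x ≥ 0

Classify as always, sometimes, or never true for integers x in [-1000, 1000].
Holds at x = 0: 0 ≥ 0 — holds
Fails at x = -1: -1 ≥ 0 — FAILS
It is satisfied by some integers in the range but not all.

Answer: Sometimes true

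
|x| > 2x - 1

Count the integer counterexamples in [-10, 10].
Counterexamples in [-10, 10]: {1, 2, 3, 4, 5, 6, 7, 8, 9, 10}.

Counting them gives 10 values.

Answer: 10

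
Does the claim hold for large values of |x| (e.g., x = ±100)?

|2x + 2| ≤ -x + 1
x = 100: LHS = |2·100 + 2| = |202| = 202, RHS = -100 + 1 = -99; 202 ≤ -99 — FAILS
x = -100: LHS = |2·(-100) + 2| = |-198| = 198, RHS = -(-100) + 1 = 101; 198 ≤ 101 — FAILS

Answer: No, fails for both x = 100 and x = -100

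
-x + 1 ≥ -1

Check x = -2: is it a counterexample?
Substitute x = -2 into the relation:
x = -2: LHS = -(-2) + 1 = 3; 3 ≥ -1 — holds

The claim holds here, so x = -2 is not a counterexample. (A counterexample exists elsewhere, e.g. x = 3.)

Answer: No, x = -2 is not a counterexample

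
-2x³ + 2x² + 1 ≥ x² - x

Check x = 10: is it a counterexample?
Substitute x = 10 into the relation:
x = 10: LHS = -2·10³ + 2·10² + 1 = -1799, RHS = 10² - 10 = 90; -1799 ≥ 90 — FAILS

Since the claim fails at x = 10, this value is a counterexample.

Answer: Yes, x = 10 is a counterexample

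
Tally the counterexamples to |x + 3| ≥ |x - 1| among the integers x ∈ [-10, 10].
Counterexamples in [-10, 10]: {-10, -9, -8, -7, -6, -5, -4, -3, -2}.

Counting them gives 9 values.

Answer: 9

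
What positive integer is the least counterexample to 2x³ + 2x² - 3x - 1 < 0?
Testing positive integers:
x = 1: LHS = 2·1³ + 2·1² - 3·1 - 1 = 0; 0 < 0 — FAILS  ← smallest positive counterexample

Answer: x = 1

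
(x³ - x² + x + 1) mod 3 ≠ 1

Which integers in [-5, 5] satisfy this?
Holds for: {-5, -2, 1, 4}
Fails for: {-4, -3, -1, 0, 2, 3, 5}

Answer: {-5, -2, 1, 4}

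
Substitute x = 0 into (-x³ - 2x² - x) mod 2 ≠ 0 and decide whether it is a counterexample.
Substitute x = 0 into the relation:
x = 0: LHS = (-0³ - 2·0² - 0) mod 2 = 0 mod 2 = 0; 0 ≠ 0 — FAILS

Since the claim fails at x = 0, this value is a counterexample.

Answer: Yes, x = 0 is a counterexample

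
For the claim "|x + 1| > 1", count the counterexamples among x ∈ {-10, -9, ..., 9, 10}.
Counterexamples in [-10, 10]: {-2, -1, 0}.

Counting them gives 3 values.

Answer: 3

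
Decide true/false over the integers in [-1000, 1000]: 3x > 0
The claim fails at x = 0:
x = 0: LHS = 3·0 = 0; 0 > 0 — FAILS

Because a single integer refutes it, the statement is false.

Answer: False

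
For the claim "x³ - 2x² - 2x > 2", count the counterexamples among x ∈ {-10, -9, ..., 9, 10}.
Counterexamples in [-10, 10]: {-10, -9, -8, -7, -6, -5, -4, -3, -2, -1, 0, 1, 2}.

Counting them gives 13 values.

Answer: 13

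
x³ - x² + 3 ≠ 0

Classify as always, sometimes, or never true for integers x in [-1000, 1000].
Track d = LHS − RHS over the integers in [-1000, 1000]. Equality would need d = 0, but d changes sign only between consecutive integers, jumping over 0:
x = -2: LHS = (-2)³ - (-2)² + 3 = -9; -9 ≠ 0 — holds  (d = -9)
x = -1: LHS = (-1)³ - (-1)² + 3 = 1; 1 ≠ 0 — holds  (d = 1)
Away from these crossings d keeps a constant sign, and checking every integer in [-1000, 1000] confirms d ≠ 0 throughout. Hence the two sides are never equal, so the relation holds for every integer in [-1000, 1000].

No counterexample exists.

Answer: Always true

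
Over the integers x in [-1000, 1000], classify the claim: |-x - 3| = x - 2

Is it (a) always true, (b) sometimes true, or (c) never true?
Over all integers in [-1000, 1000], LHS − RHS is always positive; it is smallest at x = 0, where it equals 5:
x = 0: LHS = |-0 - 3| = |-3| = 3, RHS = 0 - 2 = -2; 3 = -2 — FAILS
At the ends of the range:
x = -1000: LHS = |-(-1000) - 3| = |997| = 997, RHS = (-1000) - 2 = -1002; 997 = -1002 — FAILS
x = 1000: LHS = |-1000 - 3| = |-1003| = 1003, RHS = 1000 - 2 = 998; 1003 = 998 — FAILS
Hence LHS − RHS is never 0, i.e. the two sides are never equal, so the claimed relation (=) fails for every integer in [-1000, 1000].

No integer in the range satisfies it.

Answer: Never true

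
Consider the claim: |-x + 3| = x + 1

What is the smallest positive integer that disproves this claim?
Testing positive integers:
x = 1: LHS = |-1 + 3| = |2| = 2, RHS = 1 + 1 = 2; 2 = 2 — holds
x = 2: LHS = |-2 + 3| = |1| = 1, RHS = 2 + 1 = 3; 1 = 3 — FAILS  ← smallest positive counterexample

Answer: x = 2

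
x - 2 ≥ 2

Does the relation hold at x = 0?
x = 0: LHS = 0 - 2 = -2; -2 ≥ 2 — FAILS

The relation fails at x = 0, so x = 0 is a counterexample.

Answer: No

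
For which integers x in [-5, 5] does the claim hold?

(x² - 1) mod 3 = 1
For a polynomial with integer coefficients, its value mod 3 depends only on x mod 3, so it suffices to check one representative of each residue class, x = 0, 1, 2:
x = 0: LHS = (0² - 1) mod 3 = (-1) mod 3 = 2; 2 = 1 — FAILS
x = 1: LHS = (1² - 1) mod 3 = 0 mod 3 = 0; 0 = 1 — FAILS
x = 2: LHS = (2² - 1) mod 3 = 3 mod 3 = 0; 0 = 1 — FAILS
The relation fails in every residue class, so the claimed relation (=) fails for every integer in [-5, 5].

Answer: None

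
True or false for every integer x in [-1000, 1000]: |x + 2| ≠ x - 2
Over all integers in [-1000, 1000], LHS − RHS is always positive; it is smallest at x = 0, where it equals 4:
x = 0: LHS = |0 + 2| = |2| = 2, RHS = 0 - 2 = -2; 2 ≠ -2 — holds
At the ends of the range:
x = -1000: LHS = |(-1000) + 2| = |-998| = 998, RHS = (-1000) - 2 = -1002; 998 ≠ -1002 — holds
x = 1000: LHS = |1000 + 2| = |1002| = 1002, RHS = 1000 - 2 = 998; 1002 ≠ 998 — holds
Hence LHS − RHS is never 0, i.e. the two sides are never equal, so the relation holds for every integer in [-1000, 1000].

No counterexample exists.

Answer: True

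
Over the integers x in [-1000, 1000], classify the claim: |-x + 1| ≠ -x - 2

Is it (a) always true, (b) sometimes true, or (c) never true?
Over all integers in [-1000, 1000], LHS − RHS is always positive; it is smallest at x = 0, where it equals 3:
x = 0: LHS = |-0 + 1| = |1| = 1, RHS = -0 - 2 = -2; 1 ≠ -2 — holds
At the ends of the range:
x = -1000: LHS = |-(-1000) + 1| = |1001| = 1001, RHS = -(-1000) - 2 = 998; 1001 ≠ 998 — holds
x = 1000: LHS = |-1000 + 1| = |-999| = 999, RHS = -1000 - 2 = -1002; 999 ≠ -1002 — holds
Hence LHS − RHS is never 0, i.e. the two sides are never equal, so the relation holds for every integer in [-1000, 1000].

No counterexample exists.

Answer: Always true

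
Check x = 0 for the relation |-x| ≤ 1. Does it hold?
x = 0: LHS = |-0| = |0| = 0; 0 ≤ 1 — holds

The relation is satisfied at x = 0.

Answer: Yes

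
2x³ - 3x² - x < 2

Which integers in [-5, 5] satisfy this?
Holds for: {-5, -4, -3, -2, -1, 0, 1}
Fails for: {2, 3, 4, 5}

Answer: {-5, -4, -3, -2, -1, 0, 1}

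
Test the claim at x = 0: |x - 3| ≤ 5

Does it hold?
x = 0: LHS = |0 - 3| = |-3| = 3; 3 ≤ 5 — holds

The relation is satisfied at x = 0.

Answer: Yes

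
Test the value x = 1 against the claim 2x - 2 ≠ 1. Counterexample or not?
Substitute x = 1 into the relation:
x = 1: LHS = 2·1 - 2 = 0; 0 ≠ 1 — holds

The relation holds at x = 1, so it is not a counterexample.

Answer: No, x = 1 is not a counterexample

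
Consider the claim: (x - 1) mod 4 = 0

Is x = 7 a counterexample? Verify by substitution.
Substitute x = 7 into the relation:
x = 7: LHS = (7 - 1) mod 4 = 6 mod 4 = 2; 2 = 0 — FAILS

Since the claim fails at x = 7, this value is a counterexample.

Answer: Yes, x = 7 is a counterexample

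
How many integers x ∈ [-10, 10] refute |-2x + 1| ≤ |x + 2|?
Counterexamples in [-10, 10]: {-10, -9, -8, -7, -6, -5, -4, -3, -2, -1, 4, 5, 6, 7, 8, 9, 10}.

Counting them gives 17 values.

Answer: 17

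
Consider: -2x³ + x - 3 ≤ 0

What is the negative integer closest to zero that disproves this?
Testing negative integers from -1 downward:
x = -1: LHS = -2·(-1)³ + (-1) - 3 = -2; -2 ≤ 0 — holds
x = -2: LHS = -2·(-2)³ + (-2) - 3 = 11; 11 ≤ 0 — FAILS  ← closest negative counterexample to 0

Answer: x = -2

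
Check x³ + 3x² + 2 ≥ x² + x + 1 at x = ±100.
x = 100: LHS = 100³ + 3·100² + 2 = 1030002, RHS = 100² + 100 + 1 = 10101; 1030002 ≥ 10101 — holds
x = -100: LHS = (-100)³ + 3·(-100)² + 2 = -969998, RHS = (-100)² + (-100) + 1 = 9901; -969998 ≥ 9901 — FAILS

Answer: Partially: holds for x = 100, fails for x = -100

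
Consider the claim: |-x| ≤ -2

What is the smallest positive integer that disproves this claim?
Testing positive integers:
x = 1: LHS = |-1| = 1; 1 ≤ -2 — FAILS  ← smallest positive counterexample

Answer: x = 1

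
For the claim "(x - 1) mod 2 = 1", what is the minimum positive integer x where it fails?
Testing positive integers:
x = 1: LHS = (1 - 1) mod 2 = 0 mod 2 = 0; 0 = 1 — FAILS  ← smallest positive counterexample

Answer: x = 1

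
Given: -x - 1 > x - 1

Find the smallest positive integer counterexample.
Testing positive integers:
x = 1: LHS = -1 - 1 = -2, RHS = 1 - 1 = 0; -2 > 0 — FAILS  ← smallest positive counterexample

Answer: x = 1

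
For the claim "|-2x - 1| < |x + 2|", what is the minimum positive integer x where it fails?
Testing positive integers:
x = 1: LHS = |-2·1 - 1| = |-3| = 3, RHS = |1 + 2| = |3| = 3; 3 < 3 — FAILS  ← smallest positive counterexample

Answer: x = 1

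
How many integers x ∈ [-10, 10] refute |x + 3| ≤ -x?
Counterexamples in [-10, 10]: {-1, 0, 1, 2, 3, 4, 5, 6, 7, 8, 9, 10}.

Counting them gives 12 values.

Answer: 12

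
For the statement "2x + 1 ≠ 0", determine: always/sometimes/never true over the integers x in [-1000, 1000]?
Track d = LHS − RHS over the integers in [-1000, 1000]. Equality would need d = 0, but d changes sign only between consecutive integers, jumping over 0:
x = -1: LHS = 2·(-1) + 1 = -1; -1 ≠ 0 — holds  (d = -1)
x = 0: LHS = 2·0 + 1 = 1; 1 ≠ 0 — holds  (d = 1)
Away from these crossings d keeps a constant sign, and checking every integer in [-1000, 1000] confirms d ≠ 0 throughout. Hence the two sides are never equal, so the relation holds for every integer in [-1000, 1000].

No counterexample exists.

Answer: Always true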